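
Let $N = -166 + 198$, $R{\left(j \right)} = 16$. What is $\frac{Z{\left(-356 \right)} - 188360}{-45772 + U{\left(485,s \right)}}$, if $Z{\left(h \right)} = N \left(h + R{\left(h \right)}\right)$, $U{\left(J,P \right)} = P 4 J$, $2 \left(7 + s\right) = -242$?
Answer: $\frac{49810}{73523} \approx 0.67747$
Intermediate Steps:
$s = -128$ ($s = -7 + \frac{1}{2} \left(-242\right) = -7 - 121 = -128$)
$U{\left(J,P \right)} = 4 J P$ ($U{\left(J,P \right)} = 4 P J = 4 J P$)
$N = 32$
$Z{\left(h \right)} = 512 + 32 h$ ($Z{\left(h \right)} = 32 \left(h + 16\right) = 32 \left(16 + h\right) = 512 + 32 h$)
$\frac{Z{\left(-356 \right)} - 188360}{-45772 + U{\left(485,s \right)}} = \frac{\left(512 + 32 \left(-356\right)\right) - 188360}{-45772 + 4 \cdot 485 \left(-128\right)} = \frac{\left(512 - 11392\right) - 188360}{-45772 - 248320} = \frac{-10880 - 188360}{-294092} = \left(-199240\right) \left(- \frac{1}{294092}\right) = \frac{49810}{73523}$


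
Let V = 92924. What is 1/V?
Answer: 1/92924 ≈ 1.0761e-5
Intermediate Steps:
1/V = 1/92924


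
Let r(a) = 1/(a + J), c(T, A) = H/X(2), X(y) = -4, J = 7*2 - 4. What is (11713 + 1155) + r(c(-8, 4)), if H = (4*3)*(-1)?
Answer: 167285/13 ≈ 12868.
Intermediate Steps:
J = 10 (J = 14 - 4 = 10)
H = -12 (H = 12*(-1) = -12)
c(T, A) = 3 (c(T, A) = -12/(-4) = -12*(-¼) = 3)
r(a) = 1/(10 + a) (r(a) = 1/(a + 10) = 1/(10 + a))
(11713 + 1155) + r(c(-8, 4)) = (11713 + 1155) + 1/(10 + 3) = 12868 + 1/13 = 167285/13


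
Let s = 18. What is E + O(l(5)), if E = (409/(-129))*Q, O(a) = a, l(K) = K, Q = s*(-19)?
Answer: 46841/43 ≈ 1089.3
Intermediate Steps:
Q = -342 (Q = 18*(-19) = -342)
E = 46626/43 (E = (409/(-129))*(-342) = (409*(-1/129))*(-342) = -409/129*(-342) = 46626/43 ≈ 1084.3)
E + O(l(5)) = 46626/43 + 5 = 46841/43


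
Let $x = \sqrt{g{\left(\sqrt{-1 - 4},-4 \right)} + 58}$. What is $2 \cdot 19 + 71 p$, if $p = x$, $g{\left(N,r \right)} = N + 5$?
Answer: $38 + 71 \sqrt{63 + i \sqrt{5}} \approx 601.63 + 9.9994 i$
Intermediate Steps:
$g{\left(N,r \right)} = 5 + N$
$x = \sqrt{63 + i \sqrt{5}}$ ($x = \sqrt{\left(5 + \sqrt{-1 - 4}\right) + 58} = \sqrt{\left(5 + \sqrt{-5}\right) + 58} = \sqrt{\left(5 + i \sqrt{5}\right) + 58} = \sqrt{63 + i \sqrt{5}} \approx 7.9385 + 0.14084 i$)
$p = \sqrt{63 + i \sqrt{5}} \approx 7.9385 + 0.14084 i$
$2 \cdot 19 + 71 p = 2 \cdot 19 + 71 \sqrt{63 + i \sqrt{5}} = 38 + 71 \sqrt{63 + i \sqrt{5}}$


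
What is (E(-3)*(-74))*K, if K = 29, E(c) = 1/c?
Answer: 2146/3 ≈ 715.33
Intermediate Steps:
(E(-3)*(-74))*K = (-74/(-3))*29 = -1/3*(-74)*29 = (74/3)*29 = 2146/3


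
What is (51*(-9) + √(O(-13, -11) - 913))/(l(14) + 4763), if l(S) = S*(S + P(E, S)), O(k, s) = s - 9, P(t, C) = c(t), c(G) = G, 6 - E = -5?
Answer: -459/5113 + I*√933/5113 ≈ -0.089771 + 0.005974*I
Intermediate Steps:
E = 11 (E = 6 - 1*(-5) = 6 + 5 = 11)
P(t, C) = t
O(k, s) = -9 + s
l(S) = S*(11 + S) (l(S) = S*(S + 11) = S*(11 + S))
(51*(-9) + √(O(-13, -11) - 913))/(l(14) + 4763) = (51*(-9) + √((-9 - 11) - 913))/(14*(11 + 14) + 4763) = (-459 + √(-20 - 913))/(14*25 + 4763) = (-459 + √(-933))/(350 + 4763) = (-459 + I*√933)/5113 = (-459 + I*√933)*(1/5113) = -459/5113 + I*√933/5113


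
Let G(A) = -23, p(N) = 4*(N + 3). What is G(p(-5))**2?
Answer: 529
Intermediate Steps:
p(N) = 12 + 4*N (p(N) = 4*(3 + N) = 12 + 4*N)
G(p(-5))**2 = (-23)**2 = 529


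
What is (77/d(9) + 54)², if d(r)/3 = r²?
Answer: 174213601/59049 ≈ 2950.3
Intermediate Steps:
d(r) = 3*r²
(77/d(9) + 54)² = (77/((3*9²)) + 54)² = (77/((3*81)) + 54)² = (77/243 + 54)² = (13199/243)² = 174213601/59049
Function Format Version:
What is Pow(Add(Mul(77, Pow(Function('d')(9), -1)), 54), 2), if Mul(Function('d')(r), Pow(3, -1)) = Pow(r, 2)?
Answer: Rational(174213601, 59049) ≈ 2950.3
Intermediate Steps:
Function('d')(r) = Mul(3, Pow(r, 2))
Pow(Add(Mul(77, Pow(Function('d')(9), -1)), 54), 2) = Pow(Add(Mul(77, Pow(Mul(3, Pow(9, 2)), -1)), 54), 2) = Pow(Add(Mul(77, Pow(Mul(3, 81), -1)), 54), 2) = Pow(Add(Mul(77, Pow(243, -1)), 54), 2) = Pow(Add(Mul(77, Rational(1, 243)), 54), 2) = Pow(Add(Rational(77, 243), 54), 2) = Pow(Rational(13199, 243), 2) = Rational(174213601, 59049)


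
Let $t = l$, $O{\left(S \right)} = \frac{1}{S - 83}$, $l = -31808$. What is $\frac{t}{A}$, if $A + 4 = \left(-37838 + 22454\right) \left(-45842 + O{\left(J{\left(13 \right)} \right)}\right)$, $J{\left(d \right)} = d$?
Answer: $- \frac{69580}{1542698377} \approx -4.5103 \cdot 10^{-5}$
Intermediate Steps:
$O{\left(S \right)} = \frac{1}{-83 + S}$
$t = -31808$
$A = \frac{24683174032}{35}$ ($A = -4 + \left(-37838 + 22454\right) \left(-45842 + \frac{1}{-83 + 13}\right) = -4 - 15384 \left(-45842 + \frac{1}{-70}\right) = -4 - 15384 \left(-45842 - \frac{1}{70}\right) = -4 - - \frac{24683174172}{35} = -4 + \frac{24683174172}{35} = \frac{24683174032}{35} \approx 7.0523 \cdot 10^{8}$)
$\frac{t}{A} = - \frac{31808}{\frac{24683174032}{35}} = \left(-31808\right) \frac{35}{24683174032} = - \frac{69580}{1542698377}$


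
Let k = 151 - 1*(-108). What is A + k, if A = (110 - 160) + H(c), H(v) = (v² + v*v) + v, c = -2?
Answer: 215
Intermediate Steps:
H(v) = v + 2*v² (H(v) = (v² + v²) + v = 2*v² + v = v + 2*v²)
k = 259 (k = 151 + 108 = 259)
A = -44 (A = (110 - 160) - 2*(1 + 2*(-2)) = -50 - 2*(1 - 4) = -50 - 2*(-3) = -50 + 6 = -44)
A + k = -44 + 259 = 215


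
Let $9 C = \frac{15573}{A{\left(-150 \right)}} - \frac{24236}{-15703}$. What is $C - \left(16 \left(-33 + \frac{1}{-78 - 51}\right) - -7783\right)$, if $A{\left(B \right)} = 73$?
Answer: $- \frac{3207856220182}{443625453} \approx -7231.0$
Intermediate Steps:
$C = \frac{246312047}{10316871}$ ($C = \frac{\frac{15573}{73} - \frac{24236}{-15703}}{9} = \frac{15573 \cdot \frac{1}{73} - - \frac{24236}{15703}}{9} = \frac{\frac{15573}{73} + \frac{24236}{15703}}{9} = \frac{1}{9} \cdot \frac{246312047}{1146319} = \frac{246312047}{10316871} \approx 23.875$)
$C - \left(16 \left(-33 + \frac{1}{-78 - 51}\right) - -7783\right) = \frac{246312047}{10316871} - \left(16 \left(-33 + \frac{1}{-78 - 51}\right) - -7783\right) = \frac{246312047}{10316871} - \left(16 \left(-33 + \frac{1}{-129}\right) + 7783\right) = \frac{246312047}{10316871} - \left(16 \left(-33 - \frac{1}{129}\right) + 7783\right) = \frac{246312047}{10316871} - \left(16 \left(- \frac{4258}{129}\right) + 7783\right) = \frac{246312047}{10316871} - \left(- \frac{68128}{129} + 7783\right) = \frac{246312047}{10316871} - \frac{935879}{129} = - \frac{3207856220182}{443625453}$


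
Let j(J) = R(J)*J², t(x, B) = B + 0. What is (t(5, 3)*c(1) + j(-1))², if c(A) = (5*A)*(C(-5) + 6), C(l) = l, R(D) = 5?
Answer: 400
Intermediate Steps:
t(x, B) = B
c(A) = 5*A (c(A) = (5*A)*(-5 + 6) = (5*A)*1 = 5*A)
j(J) = 5*J²
(t(5, 3)*c(1) + j(-1))² = (3*(5*1) + 5*(-1)²)² = (3*5 + 5*1)² = (15 + 5)² = 20² = 400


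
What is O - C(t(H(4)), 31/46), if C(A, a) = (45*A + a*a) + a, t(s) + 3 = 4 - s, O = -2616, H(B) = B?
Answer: -5252183/2116 ≈ -2482.1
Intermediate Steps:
t(s) = 1 - s (t(s) = -3 + (4 - s) = 1 - s)
C(A, a) = a + a² + 45*A (C(A, a) = (45*A + a²) + a = (a² + 45*A) + a = a + a² + 45*A)
O - C(t(H(4)), 31/46) = -2616 - (31/46 + (31/46)² + 45*(1 - 1*4)) = -2616 - (31*(1/46) + (31*(1/46))² + 45*(1 - 4)) = -2616 - (31/46 + (31/46)² + 45*(-3)) = -2616 - (31/46 + 961/2116 - 135) = -2616 - 1*(-283273/2116) = -2616 + 283273/2116 = -5252183/2116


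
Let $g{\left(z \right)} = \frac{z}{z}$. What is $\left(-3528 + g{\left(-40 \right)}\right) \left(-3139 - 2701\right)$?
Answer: $20597680$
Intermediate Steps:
$g{\left(z \right)} = 1$
$\left(-3528 + g{\left(-40 \right)}\right) \left(-3139 - 2701\right) = \left(-3528 + 1\right) \left(-3139 - 2701\right) = - 3527 \left(-3139 - 2701\right) = \left(-3527\right) \left(-5840\right) = 20597680$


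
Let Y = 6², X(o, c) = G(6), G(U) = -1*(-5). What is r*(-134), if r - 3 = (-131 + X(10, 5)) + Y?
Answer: 11658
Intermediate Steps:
G(U) = 5
X(o, c) = 5
Y = 36
r = -87 (r = 3 + ((-131 + 5) + 36) = 3 + (-126 + 36) = 3 - 90 = -87)
r*(-134) = -87*(-134) = 11658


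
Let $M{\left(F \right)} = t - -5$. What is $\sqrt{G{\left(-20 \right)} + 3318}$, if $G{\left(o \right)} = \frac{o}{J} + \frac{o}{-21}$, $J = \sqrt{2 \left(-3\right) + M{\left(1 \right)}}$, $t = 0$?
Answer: $\frac{\sqrt{1463658 + 8820 i}}{21} \approx 57.611 + 0.17358 i$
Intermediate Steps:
$M{\left(F \right)} = 5$ ($M{\left(F \right)} = 0 - -5 = 0 + 5 = 5$)
$J = i$ ($J = \sqrt{2 \left(-3\right) + 5} = \sqrt{-6 + 5} = \sqrt{-1} = i \approx 1.0 i$)
$G{\left(o \right)} = - \frac{o}{21} - i o$ ($G{\left(o \right)} = \frac{o}{i} + \frac{o}{-21} = o \left(- i\right) + o \left(- \frac{1}{21}\right) = - i o - \frac{o}{21} = - \frac{o}{21} - i o$)
$\sqrt{G{\left(-20 \right)} + 3318} = \sqrt{\left(-1\right) \left(-20\right) \left(\frac{1}{21} + i\right) + 3318} = \sqrt{\left(\frac{20}{21} + 20 i\right) + 3318} = \sqrt{\frac{69698}{21} + 20 i}$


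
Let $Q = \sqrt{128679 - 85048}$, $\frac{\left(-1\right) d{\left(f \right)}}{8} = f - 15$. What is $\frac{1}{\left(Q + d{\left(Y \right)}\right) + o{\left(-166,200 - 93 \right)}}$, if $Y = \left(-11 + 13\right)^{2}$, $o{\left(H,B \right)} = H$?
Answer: $\frac{78}{37547} + \frac{\sqrt{43631}}{37547} \approx 0.0076406$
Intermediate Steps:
$Y = 4$ ($Y = 2^{2} = 4$)
$d{\left(f \right)} = 120 - 8 f$ ($d{\left(f \right)} = - 8 \left(f - 15\right) = - 8 \left(-15 + f\right) = 120 - 8 f$)
$Q = \sqrt{43631} \approx 208.88$
$\frac{1}{\left(Q + d{\left(Y \right)}\right) + o{\left(-166,200 - 93 \right)}} = \frac{1}{\left(\sqrt{43631} + \left(120 - 32\right)\right) - 166} = \frac{1}{\left(\sqrt{43631} + 88\right) - 166} = \frac{1}{\left(88 + \sqrt{43631}\right) - 166} = \frac{1}{-78 + \sqrt{43631}}$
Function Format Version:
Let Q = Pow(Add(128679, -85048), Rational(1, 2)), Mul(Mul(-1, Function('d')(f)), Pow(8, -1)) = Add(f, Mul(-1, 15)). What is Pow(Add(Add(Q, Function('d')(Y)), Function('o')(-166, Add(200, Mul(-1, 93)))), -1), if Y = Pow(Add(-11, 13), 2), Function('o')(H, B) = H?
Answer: Add(Rational(78, 37547), Mul(Rational(1, 37547), Pow(43631, Rational(1, 2)))) ≈ 0.0076406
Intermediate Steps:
Y = 4 (Y = Pow(2, 2) = 4)
Function('d')(f) = Add(120, Mul(-8, f)) (Function('d')(f) = Mul(-8, Add(f, Mul(-1, 15))) = Mul(-8, Add(f, -15)) = Mul(-8, Add(-15, f)) = Add(120, Mul(-8, f)))
Q = Pow(43631, Rational(1, 2)) ≈ 208.88
Pow(Add(Add(Q, Function('d')(Y)), Function('o')(-166, Add(200, Mul(-1, 93)))), -1) = Pow(Add(Add(Pow(43631, Rational(1, 2)), Add(120, Mul(-8, 4))), -166), -1) = Pow(Add(Add(Pow(43631, Rational(1, 2)), Add(120, -32)), -166), -1) = Pow(Add(Add(Pow(43631, Rational(1, 2)), 88), -166), -1) = Pow(Add(Add(88, Pow(43631, Rational(1, 2))), -166), -1) = Pow(Add(-78, Pow(43631, Rational(1, 2))), -1)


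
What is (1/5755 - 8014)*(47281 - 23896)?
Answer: -215705901213/1151 ≈ -1.8741e+8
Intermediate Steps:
(1/5755 - 8014)*(47281 - 23896) = (1/5755 - 8014)*23385 = -46120569/5755*23385 = -215705901213/1151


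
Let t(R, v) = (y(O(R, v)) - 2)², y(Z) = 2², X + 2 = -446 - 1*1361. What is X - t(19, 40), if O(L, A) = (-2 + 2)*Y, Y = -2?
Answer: -1813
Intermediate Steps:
X = -1809 (X = -2 + (-446 - 1*1361) = -2 + (-446 - 1361) = -2 - 1807 = -1809)
O(L, A) = 0 (O(L, A) = (-2 + 2)*(-2) = 0*(-2) = 0)
y(Z) = 4
t(R, v) = 4 (t(R, v) = (4 - 2)² = 2² = 4)
X - t(19, 40) = -1809 - 1*4 = -1809 - 4 = -1813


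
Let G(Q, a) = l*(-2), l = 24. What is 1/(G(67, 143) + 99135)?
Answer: 1/99087 ≈ 1.0092e-5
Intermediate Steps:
G(Q, a) = -48 (G(Q, a) = 24*(-2) = -48)
1/(G(67, 143) + 99135) = 1/(-48 + 99135) = 1/99087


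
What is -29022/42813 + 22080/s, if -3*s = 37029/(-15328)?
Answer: 4829789800858/176146953 ≈ 27419.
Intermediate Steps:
s = 12343/15328 (s = -12343/(-15328) = -12343*(-1)/15328 = -1/3*(-37029/15328) = 12343/15328 ≈ 0.80526)
-29022/42813 + 22080/s = -29022/42813 + 22080/(12343/15328) = -29022*1/42813 + 22080*(15328/12343) = -9674/14271 + 338442240/12343 = 4829789800858/176146953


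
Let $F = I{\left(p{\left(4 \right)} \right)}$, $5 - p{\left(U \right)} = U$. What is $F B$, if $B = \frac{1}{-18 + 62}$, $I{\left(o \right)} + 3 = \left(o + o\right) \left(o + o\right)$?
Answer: $\frac{1}{44} \approx 0.022727$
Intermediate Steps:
$p{\left(U \right)} = 5 - U$
$I{\left(o \right)} = -3 + 4 o^{2}$ ($I{\left(o \right)} = -3 + \left(o + o\right) \left(o + o\right) = -3 + 2 o 2 o = -3 + 4 o^{2}$)
$F = 1$ ($F = -3 + 4 \left(5 - 4\right)^{2} = -3 + 4 \cdot 1^{2} = -3 + 4 \cdot 1 = -3 + 4 = 1$)
$B = \frac{1}{44} \approx 0.022727$
$F B = 1 \cdot \frac{1}{44} = \frac{1}{44}$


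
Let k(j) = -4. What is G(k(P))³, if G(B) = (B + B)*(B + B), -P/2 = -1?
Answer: 262144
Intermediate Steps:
P = 2 (P = -2*(-1) = 2)
G(B) = 4*B² (G(B) = (2*B)*(2*B) = 4*B²)
G(k(P))³ = (4*(-4)²)³ = (4*16)³ = 64³ = 262144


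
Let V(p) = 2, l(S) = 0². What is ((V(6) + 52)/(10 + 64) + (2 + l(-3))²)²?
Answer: 30625/1369 ≈ 22.370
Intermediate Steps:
l(S) = 0
((V(6) + 52)/(10 + 64) + (2 + l(-3))²)² = ((2 + 52)/(10 + 64) + (2 + 0)²)² = (54/74 + 2²)² = (54*(1/74) + 4)² = (27/37 + 4)² = (175/37)² = 30625/1369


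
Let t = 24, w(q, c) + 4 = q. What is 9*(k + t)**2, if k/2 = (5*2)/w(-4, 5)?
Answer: 16641/4 ≈ 4160.3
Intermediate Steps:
w(q, c) = -4 + q
k = -5/2 (k = 2*((5*2)/(-4 - 4)) = 2*(10/(-8)) = 2*(10*(-1/8)) = 2*(-5/4) = -5/2 ≈ -2.5000)
9*(k + t)**2 = 9*(-5/2 + 24)**2 = 9*(43/2)**2 = 9*(1849/4) = 16641/4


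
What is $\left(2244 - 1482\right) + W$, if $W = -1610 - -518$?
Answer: $-330$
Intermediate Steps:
$W = -1092$ ($W = -1610 + 518 = -1092$)
$\left(2244 - 1482\right) + W = \left(2244 - 1482\right) - 1092 = 762 - 1092 = -330$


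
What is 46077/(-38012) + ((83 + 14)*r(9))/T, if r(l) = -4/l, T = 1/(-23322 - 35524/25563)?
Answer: 8793371282654201/8745306804 ≈ 1.0055e+6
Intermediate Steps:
T = -25563/596215810 (T = 1/(-23322 - 35524*1/25563) = 1/(-23322 - 35524/25563) = 1/(-596215810/25563) = -25563/596215810 ≈ -4.2875e-5)
46077/(-38012) + ((83 + 14)*r(9))/T = 46077/(-38012) + ((83 + 14)*(-4/9))/(-25563/596215810) = 46077*(-1/38012) + (97*(-4*⅑))*(-596215810/25563) = -46077/38012 + (97*(-4/9))*(-596215810/25563) = -46077/38012 - 388/9*(-596215810/25563) = -46077/38012 + 231331734280/230067 = 8793371282654201/8745306804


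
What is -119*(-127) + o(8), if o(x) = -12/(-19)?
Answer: 287159/19 ≈ 15114.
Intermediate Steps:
o(x) = 12/19 (o(x) = -12*(-1/19) = 12/19)
-119*(-127) + o(8) = -119*(-127) + 12/19 = 15113 + 12/19 = 287159/19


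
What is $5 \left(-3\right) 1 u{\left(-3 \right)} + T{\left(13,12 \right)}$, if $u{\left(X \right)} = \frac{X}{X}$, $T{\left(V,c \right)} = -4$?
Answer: $-19$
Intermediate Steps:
$u{\left(X \right)} = 1$
$5 \left(-3\right) 1 u{\left(-3 \right)} + T{\left(13,12 \right)} = 5 \left(-3\right) 1 \cdot 1 - 4 = \left(-15\right) 1 \cdot 1 - 4 = \left(-15\right) 1 - 4 = -15 - 4 = -19$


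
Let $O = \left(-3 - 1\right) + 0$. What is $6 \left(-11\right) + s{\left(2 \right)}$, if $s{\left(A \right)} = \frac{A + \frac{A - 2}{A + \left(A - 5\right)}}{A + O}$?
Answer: $-67$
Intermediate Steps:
$O = -4$ ($O = -4 + 0 = -4$)
$s{\left(A \right)} = \frac{A + \frac{-2 + A}{-5 + 2 A}}{-4 + A}$ ($s{\left(A \right)} = \frac{A + \frac{A - 2}{A + \left(A - 5\right)}}{A - 4} = \frac{A + \frac{-2 + A}{A + \left(-5 + A\right)}}{-4 + A} = \frac{A + \frac{-2 + A}{-5 + 2 A}}{-4 + A}$)
$6 \left(-11\right) + s{\left(2 \right)} = 6 \left(-11\right) + \frac{2 \left(-1 + 2^{2} - 4\right)}{20 - 26 + 2 \cdot 2^{2}} = -66 + \frac{2 \left(-1 + 4 - 4\right)}{20 - 26 + 2 \cdot 4} = -66 + 2 \frac{1}{20 - 26 + 8} \left(-1\right) = -66 + 2 \cdot \frac{1}{2} \left(-1\right) = -66 - 1 = -67$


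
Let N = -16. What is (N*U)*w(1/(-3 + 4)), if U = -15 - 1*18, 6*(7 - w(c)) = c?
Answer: 3608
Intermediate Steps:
w(c) = 7 - c/6
U = -33 (U = -15 - 18 = -33)
(N*U)*w(1/(-3 + 4)) = (-16*(-33))*(7 - 1/(6*(-3 + 4))) = 528*(7 - 1/6/1) = 528*(7 - 1/6*1) = 528*(7 - 1/6) = 528*(41/6) = 3608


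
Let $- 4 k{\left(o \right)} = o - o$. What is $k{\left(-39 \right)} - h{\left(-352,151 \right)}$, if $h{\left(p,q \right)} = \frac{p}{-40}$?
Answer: $- \frac{44}{5} \approx -8.8$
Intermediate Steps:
$k{\left(o \right)} = 0$ ($k{\left(o \right)} = - \frac{o - o}{4} = \left(- \frac{1}{4}\right) 0 = 0$)
$h{\left(p,q \right)} = - \frac{p}{40}$ ($h{\left(p,q \right)} = p \left(- \frac{1}{40}\right) = - \frac{p}{40}$)
$k{\left(-39 \right)} - h{\left(-352,151 \right)} = 0 - \left(- \frac{1}{40}\right) \left(-352\right) = 0 - \frac{44}{5} = - \frac{44}{5}$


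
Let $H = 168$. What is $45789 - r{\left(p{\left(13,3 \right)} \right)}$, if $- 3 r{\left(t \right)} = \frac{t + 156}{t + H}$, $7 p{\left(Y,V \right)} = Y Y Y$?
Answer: $\frac{463342180}{10119} \approx 45789.0$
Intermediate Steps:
$p{\left(Y,V \right)} = \frac{Y^{3}}{7}$ ($p{\left(Y,V \right)} = \frac{Y Y Y}{7} = \frac{Y^{2} Y}{7} = \frac{Y^{3}}{7}$)
$r{\left(t \right)} = - \frac{156 + t}{3 \left(168 + t\right)}$ ($r{\left(t \right)} = - \frac{\left(t + 156\right) \frac{1}{t + 168}}{3} = - \frac{\left(156 + t\right) \frac{1}{168 + t}}{3} = - \frac{\frac{1}{168 + t} \left(156 + t\right)}{3} = - \frac{156 + t}{3 \left(168 + t\right)}$)
$45789 - r{\left(p{\left(13,3 \right)} \right)} = 45789 - \frac{-156 - \frac{13^{3}}{7}}{3 \left(168 + \frac{13^{3}}{7}\right)} = 45789 - \frac{-156 - \frac{1}{7} \cdot 2197}{3 \left(168 + \frac{1}{7} \cdot 2197\right)} = 45789 - \frac{-156 - \frac{2197}{7}}{3 \left(168 + \frac{2197}{7}\right)} = 45789 - \frac{-156 - \frac{2197}{7}}{3 \cdot \frac{3373}{7}} = 45789 - \frac{1}{3} \cdot \frac{7}{3373} \left(- \frac{3289}{7}\right) = 45789 - - \frac{3289}{10119} = 45789 + \frac{3289}{10119} = \frac{463342180}{10119}$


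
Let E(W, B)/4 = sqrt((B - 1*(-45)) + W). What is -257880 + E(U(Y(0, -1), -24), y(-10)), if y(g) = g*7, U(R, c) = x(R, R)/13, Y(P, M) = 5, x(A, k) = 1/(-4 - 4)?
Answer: -257880 + 51*I*sqrt(26)/13 ≈ -2.5788e+5 + 20.004*I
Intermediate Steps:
x(A, k) = -1/8 (x(A, k) = 1/(-8) = -1/8)
U(R, c) = -1/104 (U(R, c) = -1/8/13 = -1/8*1/13 = -1/104)
y(g) = 7*g
E(W, B) = 4*sqrt(45 + B + W) (E(W, B) = 4*sqrt((B - 1*(-45)) + W) = 4*sqrt((B + 45) + W) = 4*sqrt((45 + B) + W) = 4*sqrt(45 + B + W))
-257880 + E(U(Y(0, -1), -24), y(-10)) = -257880 + 4*sqrt(45 + 7*(-10) - 1/104) = -257880 + 4*sqrt(45 - 70 - 1/104) = -257880 + 4*sqrt(-2601/104) = -257880 + 4*(51*I*sqrt(26)/52) = -257880 + 51*I*sqrt(26)/13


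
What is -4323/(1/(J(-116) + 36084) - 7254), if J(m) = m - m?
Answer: 155991132/261753335 ≈ 0.59595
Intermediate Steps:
J(m) = 0
-4323/(1/(J(-116) + 36084) - 7254) = -4323/(1/(0 + 36084) - 7254) = -4323/(1/36084 - 7254) = -4323/(-261753335/36084) = -4323*(-36084/261753335) = 155991132/261753335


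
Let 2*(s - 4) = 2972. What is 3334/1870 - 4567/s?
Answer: -357263/278630 ≈ -1.2822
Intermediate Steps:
s = 1490 (s = 4 + (½)*2972 = 4 + 1486 = 1490)
3334/1870 - 4567/s = 3334/1870 - 4567/1490 = 3334*(1/1870) - 4567*1/1490 = 1667/935 - 4567/1490 = -357263/278630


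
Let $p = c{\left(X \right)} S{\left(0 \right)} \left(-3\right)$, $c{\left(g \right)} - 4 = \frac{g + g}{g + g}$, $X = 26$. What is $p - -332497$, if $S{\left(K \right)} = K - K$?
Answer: $332497$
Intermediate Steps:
$S{\left(K \right)} = 0$
$c{\left(g \right)} = 5$ ($c{\left(g \right)} = 4 + \frac{g + g}{g + g} = 4 + \frac{2 g}{2 g} = 4 + 2 g \frac{1}{2 g} = 4 + 1 = 5$)
$p = 0$ ($p = 5 \cdot 0 \left(-3\right) = 5 \cdot 0 = 0$)
$p - -332497 = 0 - -332497 = 0 + 332497 = 332497$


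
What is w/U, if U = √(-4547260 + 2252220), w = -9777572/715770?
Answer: 2444393*I*√8965/25667512200 ≈ 0.009017*I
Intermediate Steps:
w = -4888786/357885 (w = -9777572*1/715770 = -4888786/357885 ≈ -13.660)
U = 16*I*√8965 (U = √(-2295040) = 16*I*√8965 ≈ 1514.9*I)
w/U = -4888786*(-I*√8965/143440)/357885 = -(-2444393)*I*√8965/25667512200 = 2444393*I*√8965/25667512200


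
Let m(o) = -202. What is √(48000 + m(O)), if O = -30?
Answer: √47798 ≈ 218.63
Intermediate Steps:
√(48000 + m(O)) = √(48000 - 202) = √47798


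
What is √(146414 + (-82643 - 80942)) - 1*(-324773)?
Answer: 324773 + I*√17171 ≈ 3.2477e+5 + 131.04*I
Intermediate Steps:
√(146414 + (-82643 - 80942)) - 1*(-324773) = √(146414 - 163585) + 324773 = √(-17171) + 324773 = I*√17171 + 324773 = 324773 + I*√17171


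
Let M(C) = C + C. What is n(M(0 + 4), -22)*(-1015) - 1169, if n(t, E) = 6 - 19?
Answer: 12026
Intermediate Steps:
M(C) = 2*C
n(t, E) = -13
n(M(0 + 4), -22)*(-1015) - 1169 = -13*(-1015) - 1169 = 13195 - 1169 = 12026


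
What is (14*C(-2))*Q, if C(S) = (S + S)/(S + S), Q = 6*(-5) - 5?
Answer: -490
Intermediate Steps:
Q = -35 (Q = -30 - 5 = -35)
C(S) = 1 (C(S) = (2*S)/((2*S)) = (2*S)*(1/(2*S)) = 1)
(14*C(-2))*Q = (14*1)*(-35) = 14*(-35) = -490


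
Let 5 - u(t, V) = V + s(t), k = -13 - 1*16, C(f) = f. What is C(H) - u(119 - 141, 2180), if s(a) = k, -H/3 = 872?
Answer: -470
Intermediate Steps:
H = -2616 (H = -3*872 = -2616)
k = -29 (k = -13 - 16 = -29)
s(a) = -29
u(t, V) = 34 - V (u(t, V) = 5 - (V - 29) = 5 - (-29 + V) = 5 + (29 - V) = 34 - V)
C(H) - u(119 - 141, 2180) = -2616 - (34 - 1*2180) = -2616 - (34 - 2180) = -2616 - 1*(-2146) = -2616 + 2146 = -470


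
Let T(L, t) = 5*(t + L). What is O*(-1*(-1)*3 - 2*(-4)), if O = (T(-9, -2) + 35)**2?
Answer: 4400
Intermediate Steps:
T(L, t) = 5*L + 5*t (T(L, t) = 5*(L + t) = 5*L + 5*t)
O = 400 (O = ((5*(-9) + 5*(-2)) + 35)**2 = ((-45 - 10) + 35)**2 = (-55 + 35)**2 = (-20)**2 = 400)
O*(-1*(-1)*3 - 2*(-4)) = 400*(-1*(-1)*3 - 2*(-4)) = 400*(1*3 + 8) = 400*(3 + 8) = 400*11 = 4400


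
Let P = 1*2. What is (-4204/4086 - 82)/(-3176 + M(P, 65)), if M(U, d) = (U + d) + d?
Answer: 42407/1554723 ≈ 0.027276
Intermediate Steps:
P = 2
M(U, d) = U + 2*d
(-4204/4086 - 82)/(-3176 + M(P, 65)) = (-4204/4086 - 82)/(-3176 + (2 + 2*65)) = (-4204*1/4086 - 82)/(-3176 + (2 + 130)) = (-2102/2043 - 82)/(-3176 + 132) = -169628/2043/(-3044) = -169628/2043*(-1/3044) = 42407/1554723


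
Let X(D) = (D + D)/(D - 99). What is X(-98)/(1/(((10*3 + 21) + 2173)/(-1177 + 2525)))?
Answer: 108976/66389 ≈ 1.6415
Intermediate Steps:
X(D) = 2*D/(-99 + D) (X(D) = (2*D)/(-99 + D) = 2*D/(-99 + D))
X(-98)/(1/(((10*3 + 21) + 2173)/(-1177 + 2525))) = (2*(-98)/(-99 - 98))/(1/(((10*3 + 21) + 2173)/(-1177 + 2525))) = (2*(-98)/(-197))/(1/(((30 + 21) + 2173)/1348)) = (2*(-98)*(-1/197))/(1/((51 + 2173)*(1/1348))) = 196/(197*(1/(2224*(1/1348)))) = 196/(197*(1/(556/337))) = 196/(197*(337/556)) = (196/197)*(556/337) = 108976/66389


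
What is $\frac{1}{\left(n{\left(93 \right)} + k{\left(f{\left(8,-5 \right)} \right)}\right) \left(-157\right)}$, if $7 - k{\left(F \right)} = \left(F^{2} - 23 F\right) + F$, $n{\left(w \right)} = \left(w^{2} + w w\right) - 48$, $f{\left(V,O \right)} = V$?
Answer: $- \frac{1}{2726933} \approx -3.6671 \cdot 10^{-7}$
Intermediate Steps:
$n{\left(w \right)} = -48 + 2 w^{2}$ ($n{\left(w \right)} = \left(w^{2} + w^{2}\right) - 48 = 2 w^{2} - 48 = -48 + 2 w^{2}$)
$k{\left(F \right)} = 7 - F^{2} + 22 F$ ($k{\left(F \right)} = 7 - \left(\left(F^{2} - 23 F\right) + F\right) = 7 - \left(F^{2} - 22 F\right) = 7 - F^{2} + 22 F$)
$\frac{1}{\left(n{\left(93 \right)} + k{\left(f{\left(8,-5 \right)} \right)}\right) \left(-157\right)} = \frac{1}{\left(\left(-48 + 2 \cdot 93^{2}\right) + \left(7 - 8^{2} + 22 \cdot 8\right)\right) \left(-157\right)} = \frac{1}{\left(-48 + 2 \cdot 8649\right) + \left(7 - 64 + 176\right)} \left(- \frac{1}{157}\right) = \frac{1}{\left(-48 + 17298\right) + \left(7 - 64 + 176\right)} \left(- \frac{1}{157}\right) = \frac{1}{17250 + 119} \left(- \frac{1}{157}\right) = \frac{1}{17369} \left(- \frac{1}{157}\right) = - \frac{1}{2726933}$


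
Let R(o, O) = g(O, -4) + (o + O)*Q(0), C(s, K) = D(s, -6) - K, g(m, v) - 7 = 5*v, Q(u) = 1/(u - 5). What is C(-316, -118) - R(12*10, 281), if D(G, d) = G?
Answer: -524/5 ≈ -104.80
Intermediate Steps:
Q(u) = 1/(-5 + u)
g(m, v) = 7 + 5*v
C(s, K) = s - K
R(o, O) = -13 - O/5 - o/5 (R(o, O) = (7 + 5*(-4)) + (o + O)/(-5 + 0) = (7 - 20) + (O + o)/(-5) = -13 + (O + o)*(-⅕) = -13 + (-O/5 - o/5) = -13 - O/5 - o/5)
C(-316, -118) - R(12*10, 281) = (-316 - 1*(-118)) - (-13 - ⅕*281 - 12*10/5) = (-316 + 118) - (-13 - 281/5 - ⅕*120) = -198 - (-13 - 281/5 - 24) = -198 - 1*(-466/5) = -198 + 466/5 = -524/5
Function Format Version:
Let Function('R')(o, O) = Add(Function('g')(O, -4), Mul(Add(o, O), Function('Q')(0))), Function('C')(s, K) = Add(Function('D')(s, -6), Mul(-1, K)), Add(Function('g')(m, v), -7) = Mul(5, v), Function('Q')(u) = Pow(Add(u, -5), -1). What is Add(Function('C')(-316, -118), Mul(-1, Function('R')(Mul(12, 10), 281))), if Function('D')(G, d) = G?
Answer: Rational(-524, 5) ≈ -104.80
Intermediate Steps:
Function('Q')(u) = Pow(Add(-5, u), -1)
Function('g')(m, v) = Add(7, Mul(5, v))
Function('C')(s, K) = Add(s, Mul(-1, K))
Function('R')(o, O) = Add(-13, Mul(Rational(-1, 5), O), Mul(Rational(-1, 5), o)) (Function('R')(o, O) = Add(Add(7, Mul(5, -4)), Mul(Add(o, O), Pow(Add(-5, 0), -1))) = Add(Add(7, -20), Mul(Add(O, o), Pow(-5, -1))) = Add(-13, Mul(Add(O, o), Rational(-1, 5))) = Add(-13, Add(Mul(Rational(-1, 5), O), Mul(Rational(-1, 5), o))) = Add(-13, Mul(Rational(-1, 5), O), Mul(Rational(-1, 5), o)))
Add(Function('C')(-316, -118), Mul(-1, Function('R')(Mul(12, 10), 281))) = Add(Add(-316, Mul(-1, -118)), Mul(-1, Add(-13, Mul(Rational(-1, 5), 281), Mul(Rational(-1, 5), Mul(12, 10))))) = Add(Add(-316, 118), Mul(-1, Add(-13, Rational(-281, 5), Mul(Rational(-1, 5), 120)))) = Add(-198, Mul(-1, Add(-13, Rational(-281, 5), -24))) = Add(-198, Mul(-1, Rational(-466, 5))) = Add(-198, Rational(466, 5)) = Rational(-524, 5)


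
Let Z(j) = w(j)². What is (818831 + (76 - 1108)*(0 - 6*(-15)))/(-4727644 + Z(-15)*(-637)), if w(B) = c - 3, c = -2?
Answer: -725951/4743569 ≈ -0.15304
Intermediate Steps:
w(B) = -5 (w(B) = -2 - 3 = -5)
Z(j) = 25 (Z(j) = (-5)² = 25)
(818831 + (76 - 1108)*(0 - 6*(-15)))/(-4727644 + Z(-15)*(-637)) = (818831 + (76 - 1108)*(0 - 6*(-15)))/(-4727644 + 25*(-637)) = (818831 - 1032*(0 + 90))/(-4727644 - 15925) = (818831 - 1032*90)/(-4743569) = (818831 - 92880)*(-1/4743569) = 725951*(-1/4743569) = -725951/4743569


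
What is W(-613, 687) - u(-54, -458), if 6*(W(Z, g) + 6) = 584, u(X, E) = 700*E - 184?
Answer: 962626/3 ≈ 3.2088e+5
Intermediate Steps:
u(X, E) = -184 + 700*E
W(Z, g) = 274/3 (W(Z, g) = -6 + (⅙)*584 = -6 + 292/3 = 274/3)
W(-613, 687) - u(-54, -458) = 274/3 - (-184 + 700*(-458)) = 274/3 - (-184 - 320600) = 274/3 - 1*(-320784) = 274/3 + 320784 = 962626/3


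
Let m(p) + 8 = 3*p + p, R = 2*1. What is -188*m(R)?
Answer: 0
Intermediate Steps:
R = 2
m(p) = -8 + 4*p (m(p) = -8 + (3*p + p) = -8 + 4*p)
-188*m(R) = -188*(-8 + 4*2) = -188*(-8 + 8) = -188*0 = 0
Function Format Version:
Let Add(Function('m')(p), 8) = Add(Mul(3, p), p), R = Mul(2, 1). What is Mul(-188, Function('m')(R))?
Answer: 0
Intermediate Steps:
R = 2
Function('m')(p) = Add(-8, Mul(4, p)) (Function('m')(p) = Add(-8, Add(Mul(3, p), p)) = Add(-8, Mul(4, p)))
Mul(-188, Function('m')(R)) = Mul(-188, Add(-8, Mul(4, 2))) = Mul(-188, Add(-8, 8)) = Mul(-188, 0) = 0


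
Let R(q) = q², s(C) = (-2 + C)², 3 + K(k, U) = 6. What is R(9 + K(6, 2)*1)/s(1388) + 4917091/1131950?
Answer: 262385420651/60401983950 ≈ 4.3440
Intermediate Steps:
K(k, U) = 3 (K(k, U) = -3 + 6 = 3)
R(9 + K(6, 2)*1)/s(1388) + 4917091/1131950 = (9 + 3*1)²/((-2 + 1388)²) + 4917091/1131950 = (9 + 3)²/(1386²) + 4917091*(1/1131950) = 12²/1920996 + 4917091/1131950 = 144*(1/1920996) + 4917091/1131950 = 4/53361 + 4917091/1131950 = 262385420651/60401983950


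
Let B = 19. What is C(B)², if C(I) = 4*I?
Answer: 5776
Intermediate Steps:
C(B)² = (4*19)² = 76² = 5776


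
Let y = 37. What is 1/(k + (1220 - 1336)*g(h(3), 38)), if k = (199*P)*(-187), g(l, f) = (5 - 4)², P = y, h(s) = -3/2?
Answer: -1/1376997 ≈ -7.2622e-7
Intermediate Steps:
h(s) = -3/2 (h(s) = -3*½ = -3/2)
P = 37
g(l, f) = 1 (g(l, f) = 1² = 1)
k = -1376881 (k = (199*37)*(-187) = 7363*(-187) = -1376881)
1/(k + (1220 - 1336)*g(h(3), 38)) = 1/(-1376881 + (1220 - 1336)*1) = 1/(-1376881 - 116*1) = 1/(-1376881 - 116) = 1/(-1376997) = -1/1376997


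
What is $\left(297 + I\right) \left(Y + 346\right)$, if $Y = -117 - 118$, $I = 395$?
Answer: $76812$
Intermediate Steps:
$Y = -235$ ($Y = -117 - 118 = -235$)
$\left(297 + I\right) \left(Y + 346\right) = \left(297 + 395\right) \left(-235 + 346\right) = 692 \cdot 111 = 76812$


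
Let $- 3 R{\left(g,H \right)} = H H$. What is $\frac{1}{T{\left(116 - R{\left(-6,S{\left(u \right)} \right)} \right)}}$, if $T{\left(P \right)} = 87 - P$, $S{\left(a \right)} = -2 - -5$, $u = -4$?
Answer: $- \frac{1}{32} \approx -0.03125$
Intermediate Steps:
$S{\left(a \right)} = 3$ ($S{\left(a \right)} = -2 + 5 = 3$)
$R{\left(g,H \right)} = - \frac{H^{2}}{3}$ ($R{\left(g,H \right)} = - \frac{H H}{3} = - \frac{H^{2}}{3}$)
$\frac{1}{T{\left(116 - R{\left(-6,S{\left(u \right)} \right)} \right)}} = \frac{1}{87 - \left(116 - - \frac{3^{2}}{3}\right)} = \frac{1}{87 - \left(116 - \left(- \frac{1}{3}\right) 9\right)} = \frac{1}{87 - \left(116 - -3\right)} = \frac{1}{87 - \left(116 + 3\right)} = \frac{1}{87 - 119} = \frac{1}{-32} = - \frac{1}{32}$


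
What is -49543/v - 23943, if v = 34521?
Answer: -22340158/933 ≈ -23944.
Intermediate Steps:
-49543/v - 23943 = -49543/34521 - 23943 = -49543*1/34521 - 23943 = -1339/933 - 23943 = -22340158/933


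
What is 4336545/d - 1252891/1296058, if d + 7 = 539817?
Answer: 247204537445/34981253449 ≈ 7.0668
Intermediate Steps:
d = 539810 (d = -7 + 539817 = 539810)
4336545/d - 1252891/1296058 = 4336545/539810 - 1252891/1296058 = 4336545*(1/539810) - 1252891*1/1296058 = 867309/107962 - 1252891/1296058 = 247204537445/34981253449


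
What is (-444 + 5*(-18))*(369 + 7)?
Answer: -200784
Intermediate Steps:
(-444 + 5*(-18))*(369 + 7) = (-444 - 90)*376 = -534*376 = -200784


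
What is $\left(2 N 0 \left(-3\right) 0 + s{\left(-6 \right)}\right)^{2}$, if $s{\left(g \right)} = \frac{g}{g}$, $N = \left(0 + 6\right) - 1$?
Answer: $1$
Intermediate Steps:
$N = 5$ ($N = 6 - 1 = 5$)
$s{\left(g \right)} = 1$
$\left(2 N 0 \left(-3\right) 0 + s{\left(-6 \right)}\right)^{2} = \left(2 \cdot 5 \cdot 0 \left(-3\right) 0 + 1\right)^{2} = \left(10 \cdot 0 \cdot 0 + 1\right)^{2} = \left(10 \cdot 0 + 1\right)^{2} = \left(0 + 1\right)^{2} = 1^{2} = 1$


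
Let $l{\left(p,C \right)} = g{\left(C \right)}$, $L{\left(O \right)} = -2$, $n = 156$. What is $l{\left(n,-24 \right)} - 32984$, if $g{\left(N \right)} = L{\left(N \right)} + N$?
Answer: $-33010$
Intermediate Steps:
$g{\left(N \right)} = -2 + N$
$l{\left(p,C \right)} = -2 + C$
$l{\left(n,-24 \right)} - 32984 = \left(-2 - 24\right) - 32984 = -26 - 32984 = -33010$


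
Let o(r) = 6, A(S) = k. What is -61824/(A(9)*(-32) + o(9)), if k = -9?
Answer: -1472/7 ≈ -210.29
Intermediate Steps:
A(S) = -9
-61824/(A(9)*(-32) + o(9)) = -61824/(-9*(-32) + 6) = -61824/(288 + 6) = -61824/294 = -61824*1/294 = -1472/7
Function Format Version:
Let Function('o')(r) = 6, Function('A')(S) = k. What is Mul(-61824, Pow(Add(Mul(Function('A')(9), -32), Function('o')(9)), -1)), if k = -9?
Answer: Rational(-1472, 7) ≈ -210.29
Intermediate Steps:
Function('A')(S) = -9
Mul(-61824, Pow(Add(Mul(Function('A')(9), -32), Function('o')(9)), -1)) = Mul(-61824, Pow(Add(Mul(-9, -32), 6), -1)) = Mul(-61824, Pow(Add(288, 6), -1)) = Mul(-61824, Pow(294, -1)) = Mul(-61824, Rational(1, 294)) = Rational(-1472, 7)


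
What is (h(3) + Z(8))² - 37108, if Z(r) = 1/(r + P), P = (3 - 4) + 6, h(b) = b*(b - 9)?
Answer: -6216963/169 ≈ -36787.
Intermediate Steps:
h(b) = b*(-9 + b)
P = 5 (P = -1 + 6 = 5)
Z(r) = 1/(5 + r) (Z(r) = 1/(r + 5) = 1/(5 + r))
(h(3) + Z(8))² - 37108 = (3*(-9 + 3) + 1/(5 + 8))² - 37108 = (3*(-6) + 1/13)² - 37108 = (-18 + 1/13)² - 37108 = (-233/13)² - 37108 = 54289/169 - 37108 = -6216963/169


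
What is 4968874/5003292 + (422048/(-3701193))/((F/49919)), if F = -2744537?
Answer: 8429922713251878823/8470624333408942362 ≈ 0.99520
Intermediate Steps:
4968874/5003292 + (422048/(-3701193))/((F/49919)) = 4968874/5003292 + (422048/(-3701193))/((-2744537/49919)) = 4968874*(1/5003292) + (422048*(-1/3701193))/((-2744537*1/49919)) = 2484437/2501646 - 422048/(3701193*(-2744537/49919)) = 2484437/2501646 - 422048/3701193*(-49919/2744537) = 2484437/2501646 + 21068214112/10158061132641 = 8429922713251878823/8470624333408942362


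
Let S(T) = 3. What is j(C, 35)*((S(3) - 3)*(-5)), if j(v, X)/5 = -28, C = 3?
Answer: 0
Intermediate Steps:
j(v, X) = -140 (j(v, X) = 5*(-28) = -140)
j(C, 35)*((S(3) - 3)*(-5)) = -140*(3 - 3)*(-5) = -0*(-5) = -140*0 = 0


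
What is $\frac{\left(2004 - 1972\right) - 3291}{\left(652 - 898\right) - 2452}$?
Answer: $\frac{3259}{2698} \approx 1.2079$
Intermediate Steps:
$\frac{\left(2004 - 1972\right) - 3291}{\left(652 - 898\right) - 2452} = \frac{\left(2004 - 1972\right) - 3291}{-246 - 2452} = \frac{32 - 3291}{-2698} = \left(-3259\right) \left(- \frac{1}{2698}\right) = \frac{3259}{2698}$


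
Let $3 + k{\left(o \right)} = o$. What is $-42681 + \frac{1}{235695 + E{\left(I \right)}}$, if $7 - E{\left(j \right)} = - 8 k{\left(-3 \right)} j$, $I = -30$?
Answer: $- \frac{10121457701}{237142} \approx -42681.0$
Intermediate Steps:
$k{\left(o \right)} = -3 + o$
$E{\left(j \right)} = 7 - 48 j$ ($E{\left(j \right)} = 7 - - 8 \left(-3 - 3\right) j = 7 - \left(-8\right) \left(-6\right) j = 7 - 48 j$)
$-42681 + \frac{1}{235695 + E{\left(I \right)}} = -42681 + \frac{1}{235695 + \left(7 - -1440\right)} = -42681 + \frac{1}{235695 + \left(7 + 1440\right)} = -42681 + \frac{1}{235695 + 1447} = -42681 + \frac{1}{237142} = - \frac{10121457701}{237142}$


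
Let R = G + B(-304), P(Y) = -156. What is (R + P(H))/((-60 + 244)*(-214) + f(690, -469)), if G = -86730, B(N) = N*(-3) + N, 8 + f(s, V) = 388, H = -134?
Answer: 43139/19498 ≈ 2.2125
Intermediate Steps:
f(s, V) = 380 (f(s, V) = -8 + 388 = 380)
B(N) = -2*N (B(N) = -3*N + N = -2*N)
R = -86122 (R = -86730 - 2*(-304) = -86730 + 608 = -86122)
(R + P(H))/((-60 + 244)*(-214) + f(690, -469)) = (-86122 - 156)/((-60 + 244)*(-214) + 380) = -86278/(184*(-214) + 380) = -86278/(-39376 + 380) = -86278/(-38996) = -86278*(-1/38996) = 43139/19498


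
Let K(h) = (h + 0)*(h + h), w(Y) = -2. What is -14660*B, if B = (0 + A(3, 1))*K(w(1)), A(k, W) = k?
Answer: -351840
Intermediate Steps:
K(h) = 2*h**2 (K(h) = h*(2*h) = 2*h**2)
B = 24 (B = (0 + 3)*(2*(-2)**2) = 3*(2*4) = 3*8 = 24)
-14660*B = -14660*24 = -351840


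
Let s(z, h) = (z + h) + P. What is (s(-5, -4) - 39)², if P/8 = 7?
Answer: 64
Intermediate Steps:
P = 56 (P = 8*7 = 56)
s(z, h) = 56 + h + z (s(z, h) = (z + h) + 56 = (h + z) + 56 = 56 + h + z)
(s(-5, -4) - 39)² = ((56 - 4 - 5) - 39)² = (47 - 39)² = 8² = 64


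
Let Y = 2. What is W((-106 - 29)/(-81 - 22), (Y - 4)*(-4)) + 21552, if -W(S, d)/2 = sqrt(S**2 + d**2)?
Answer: 21552 - 2*sqrt(697201)/103 ≈ 21536.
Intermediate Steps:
W(S, d) = -2*sqrt(S**2 + d**2)
W((-106 - 29)/(-81 - 22), (Y - 4)*(-4)) + 21552 = -2*sqrt(((-106 - 29)/(-81 - 22))**2 + ((2 - 4)*(-4))**2) + 21552 = -2*sqrt((-135/(-103))**2 + (-2*(-4))**2) + 21552 = -2*sqrt((-135*(-1/103))**2 + 8**2) + 21552 = -2*sqrt((135/103)**2 + 64) + 21552 = -2*sqrt(18225/10609 + 64) + 21552 = -2*sqrt(697201)/103 + 21552 = 21552 - 2*sqrt(697201)/103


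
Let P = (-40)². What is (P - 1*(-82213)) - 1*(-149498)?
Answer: 233311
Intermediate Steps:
P = 1600
(P - 1*(-82213)) - 1*(-149498) = (1600 - 1*(-82213)) - 1*(-149498) = (1600 + 82213) + 149498 = 83813 + 149498 = 233311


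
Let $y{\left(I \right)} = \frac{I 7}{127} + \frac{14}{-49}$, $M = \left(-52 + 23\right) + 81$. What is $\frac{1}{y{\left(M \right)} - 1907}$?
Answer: $- \frac{889}{1693029} \approx -0.00052509$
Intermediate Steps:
$M = 52$ ($M = -29 + 81 = 52$)
$y{\left(I \right)} = - \frac{2}{7} + \frac{7 I}{127}$ ($y{\left(I \right)} = 7 I \frac{1}{127} + 14 \left(- \frac{1}{49}\right) = \frac{7 I}{127} - \frac{2}{7} = - \frac{2}{7} + \frac{7 I}{127}$)
$\frac{1}{y{\left(M \right)} - 1907} = \frac{1}{\left(- \frac{2}{7} + \frac{7}{127} \cdot 52\right) - 1907} = \frac{1}{\left(- \frac{2}{7} + \frac{364}{127}\right) - 1907} = \frac{1}{\frac{2294}{889} - 1907} = \frac{1}{- \frac{1693029}{889}} = - \frac{889}{1693029}$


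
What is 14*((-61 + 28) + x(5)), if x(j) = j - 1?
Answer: -406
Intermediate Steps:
x(j) = -1 + j
14*((-61 + 28) + x(5)) = 14*((-61 + 28) + (-1 + 5)) = 14*(-33 + 4) = 14*(-29) = -406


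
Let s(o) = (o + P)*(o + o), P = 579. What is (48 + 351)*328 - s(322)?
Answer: -449372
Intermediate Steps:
s(o) = 2*o*(579 + o) (s(o) = (o + 579)*(o + o) = (579 + o)*(2*o) = 2*o*(579 + o))
(48 + 351)*328 - s(322) = (48 + 351)*328 - 2*322*(579 + 322) = 399*328 - 2*322*901 = 130872 - 1*580244 = 130872 - 580244 = -449372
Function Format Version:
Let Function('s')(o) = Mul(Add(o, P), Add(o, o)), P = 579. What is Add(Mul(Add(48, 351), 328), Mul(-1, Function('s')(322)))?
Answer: -449372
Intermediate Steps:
Function('s')(o) = Mul(2, o, Add(579, o)) (Function('s')(o) = Mul(Add(o, 579), Add(o, o)) = Mul(Add(579, o), Mul(2, o)) = Mul(2, o, Add(579, o)))
Add(Mul(Add(48, 351), 328), Mul(-1, Function('s')(322))) = Add(Mul(Add(48, 351), 328), Mul(-1, Mul(2, 322, Add(579, 322)))) = Add(Mul(399, 328), Mul(-1, Mul(2, 322, 901))) = Add(130872, Mul(-1, 580244)) = Add(130872, -580244) = -449372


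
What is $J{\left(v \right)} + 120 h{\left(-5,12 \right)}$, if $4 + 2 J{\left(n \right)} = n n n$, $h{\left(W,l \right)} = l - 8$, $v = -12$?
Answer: $-386$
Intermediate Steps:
$h{\left(W,l \right)} = -8 + l$ ($h{\left(W,l \right)} = l - 8 = -8 + l$)
$J{\left(n \right)} = -2 + \frac{n^{3}}{2}$ ($J{\left(n \right)} = -2 + \frac{n n n}{2} = -2 + \frac{n^{2} n}{2} = -2 + \frac{n^{3}}{2}$)
$J{\left(v \right)} + 120 h{\left(-5,12 \right)} = \left(-2 + \frac{\left(-12\right)^{3}}{2}\right) + 120 \left(-8 + 12\right) = \left(-2 + \frac{1}{2} \left(-1728\right)\right) + 120 \cdot 4 = \left(-2 - 864\right) + 480 = -866 + 480 = -386$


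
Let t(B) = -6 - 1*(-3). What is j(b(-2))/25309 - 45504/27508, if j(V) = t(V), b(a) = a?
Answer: -287935815/174049993 ≈ -1.6543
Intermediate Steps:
t(B) = -3 (t(B) = -6 + 3 = -3)
j(V) = -3
j(b(-2))/25309 - 45504/27508 = -3/25309 - 45504/27508 = -3*1/25309 - 45504*1/27508 = -3/25309 - 11376/6877 = -287935815/174049993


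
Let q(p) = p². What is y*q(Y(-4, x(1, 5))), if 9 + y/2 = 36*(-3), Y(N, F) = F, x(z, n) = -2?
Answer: -936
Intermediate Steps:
y = -234 (y = -18 + 2*(36*(-3)) = -18 + 2*(-108) = -18 - 216 = -234)
y*q(Y(-4, x(1, 5))) = -234*(-2)² = -234*4 = -936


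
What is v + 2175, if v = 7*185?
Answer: 3470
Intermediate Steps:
v = 1295
v + 2175 = 1295 + 2175 = 3470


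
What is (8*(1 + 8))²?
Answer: 5184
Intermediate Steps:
(8*(1 + 8))² = (8*9)² = 72² = 5184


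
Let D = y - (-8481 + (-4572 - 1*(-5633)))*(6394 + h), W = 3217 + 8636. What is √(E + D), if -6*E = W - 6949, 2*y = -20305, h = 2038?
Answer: √2251960926/6 ≈ 7909.1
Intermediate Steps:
W = 11853
y = -20305/2 (y = (½)*(-20305) = -20305/2 ≈ -10153.)
D = 125110575/2 (D = -20305/2 - (-8481 + (-4572 - 1*(-5633)))*(6394 + 2038) = -20305/2 - (-8481 + (-4572 + 5633))*8432 = -20305/2 - (-8481 + 1061)*8432 = -20305/2 - (-7420)*8432 = -20305/2 - 1*(-62565440) = -20305/2 + 62565440 = 125110575/2 ≈ 6.2555e+7)
E = -2452/3 (E = -(11853 - 6949)/6 = -⅙*4904 = -2452/3 ≈ -817.33)
√(E + D) = √(-2452/3 + 125110575/2) = √(375326821/6) = √2251960926/6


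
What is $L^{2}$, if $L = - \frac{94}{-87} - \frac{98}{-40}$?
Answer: $\frac{37736449}{3027600} \approx 12.464$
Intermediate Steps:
$L = \frac{6143}{1740}$ ($L = \left(-94\right) \left(- \frac{1}{87}\right) - - \frac{49}{20} = \frac{94}{87} + \frac{49}{20} = \frac{6143}{1740} \approx 3.5305$)
$L^{2} = \left(\frac{6143}{1740}\right)^{2} = \frac{37736449}{3027600}$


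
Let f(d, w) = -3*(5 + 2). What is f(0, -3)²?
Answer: 441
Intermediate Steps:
f(d, w) = -21 (f(d, w) = -3*7 = -21)
f(0, -3)² = (-21)² = 441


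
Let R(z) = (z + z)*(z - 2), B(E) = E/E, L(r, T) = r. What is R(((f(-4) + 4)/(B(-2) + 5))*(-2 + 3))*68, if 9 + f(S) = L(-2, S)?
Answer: 4522/9 ≈ 502.44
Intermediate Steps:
f(S) = -11 (f(S) = -9 - 2 = -11)
B(E) = 1
R(z) = 2*z*(-2 + z) (R(z) = (2*z)*(-2 + z) = 2*z*(-2 + z))
R(((f(-4) + 4)/(B(-2) + 5))*(-2 + 3))*68 = (2*(((-11 + 4)/(1 + 5))*(-2 + 3))*(-2 + ((-11 + 4)/(1 + 5))*(-2 + 3)))*68 = (2*(-7/6*1)*(-2 - 7/6*1))*68 = (2*(-7/6)*(-2 - 7/6))*68 = (2*(-7/6)*(-19/6))*68 = (133/18)*68 = 4522/9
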